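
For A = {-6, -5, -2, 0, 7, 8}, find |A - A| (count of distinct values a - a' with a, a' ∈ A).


A - A = {a - a' : a, a' ∈ A}; |A| = 6.
Bounds: 2|A|-1 ≤ |A - A| ≤ |A|² - |A| + 1, i.e. 11 ≤ |A - A| ≤ 31.
Note: 0 ∈ A - A always (from a - a). The set is symmetric: if d ∈ A - A then -d ∈ A - A.
Enumerate nonzero differences d = a - a' with a > a' (then include -d):
Positive differences: {1, 2, 3, 4, 5, 6, 7, 8, 9, 10, 12, 13, 14}
Full difference set: {0} ∪ (positive diffs) ∪ (negative diffs).
|A - A| = 1 + 2·13 = 27 (matches direct enumeration: 27).

|A - A| = 27


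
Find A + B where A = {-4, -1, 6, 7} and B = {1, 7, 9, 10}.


A + B = {a + b : a ∈ A, b ∈ B}.
Enumerate all |A|·|B| = 4·4 = 16 pairs (a, b) and collect distinct sums.
a = -4: -4+1=-3, -4+7=3, -4+9=5, -4+10=6
a = -1: -1+1=0, -1+7=6, -1+9=8, -1+10=9
a = 6: 6+1=7, 6+7=13, 6+9=15, 6+10=16
a = 7: 7+1=8, 7+7=14, 7+9=16, 7+10=17
Collecting distinct sums: A + B = {-3, 0, 3, 5, 6, 7, 8, 9, 13, 14, 15, 16, 17}
|A + B| = 13

A + B = {-3, 0, 3, 5, 6, 7, 8, 9, 13, 14, 15, 16, 17}


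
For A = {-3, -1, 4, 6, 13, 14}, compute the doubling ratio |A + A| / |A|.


|A| = 6.
Compute A + A by enumerating all 36 pairs.
A + A = {-6, -4, -2, 1, 3, 5, 8, 10, 11, 12, 13, 17, 18, 19, 20, 26, 27, 28}, so |A + A| = 18.
K = |A + A| / |A| = 18/6 = 3/1 ≈ 3.0000.
Reference: AP of size 6 gives K = 11/6 ≈ 1.8333; a fully generic set of size 6 gives K ≈ 3.5000.

|A| = 6, |A + A| = 18, K = 18/6 = 3/1.


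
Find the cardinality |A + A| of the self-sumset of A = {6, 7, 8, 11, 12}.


A + A = {a + a' : a, a' ∈ A}; |A| = 5.
General bounds: 2|A| - 1 ≤ |A + A| ≤ |A|(|A|+1)/2, i.e. 9 ≤ |A + A| ≤ 15.
Lower bound 2|A|-1 is attained iff A is an arithmetic progression.
Enumerate sums a + a' for a ≤ a' (symmetric, so this suffices):
a = 6: 6+6=12, 6+7=13, 6+8=14, 6+11=17, 6+12=18
a = 7: 7+7=14, 7+8=15, 7+11=18, 7+12=19
a = 8: 8+8=16, 8+11=19, 8+12=20
a = 11: 11+11=22, 11+12=23
a = 12: 12+12=24
Distinct sums: {12, 13, 14, 15, 16, 17, 18, 19, 20, 22, 23, 24}
|A + A| = 12

|A + A| = 12


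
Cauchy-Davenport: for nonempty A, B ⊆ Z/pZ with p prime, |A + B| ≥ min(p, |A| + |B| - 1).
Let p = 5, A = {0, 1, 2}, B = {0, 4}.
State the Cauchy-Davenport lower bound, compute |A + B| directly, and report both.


Cauchy-Davenport: |A + B| ≥ min(p, |A| + |B| - 1) for A, B nonempty in Z/pZ.
|A| = 3, |B| = 2, p = 5.
CD lower bound = min(5, 3 + 2 - 1) = min(5, 4) = 4.
Compute A + B mod 5 directly:
a = 0: 0+0=0, 0+4=4
a = 1: 1+0=1, 1+4=0
a = 2: 2+0=2, 2+4=1
A + B = {0, 1, 2, 4}, so |A + B| = 4.
Verify: 4 ≥ 4? Yes ✓.

CD lower bound = 4, actual |A + B| = 4.


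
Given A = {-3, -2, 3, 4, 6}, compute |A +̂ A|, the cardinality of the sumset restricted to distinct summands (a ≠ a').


Restricted sumset: A +̂ A = {a + a' : a ∈ A, a' ∈ A, a ≠ a'}.
Equivalently, take A + A and drop any sum 2a that is achievable ONLY as a + a for a ∈ A (i.e. sums representable only with equal summands).
Enumerate pairs (a, a') with a < a' (symmetric, so each unordered pair gives one sum; this covers all a ≠ a'):
  -3 + -2 = -5
  -3 + 3 = 0
  -3 + 4 = 1
  -3 + 6 = 3
  -2 + 3 = 1
  -2 + 4 = 2
  -2 + 6 = 4
  3 + 4 = 7
  3 + 6 = 9
  4 + 6 = 10
Collected distinct sums: {-5, 0, 1, 2, 3, 4, 7, 9, 10}
|A +̂ A| = 9
(Reference bound: |A +̂ A| ≥ 2|A| - 3 for |A| ≥ 2, with |A| = 5 giving ≥ 7.)

|A +̂ A| = 9


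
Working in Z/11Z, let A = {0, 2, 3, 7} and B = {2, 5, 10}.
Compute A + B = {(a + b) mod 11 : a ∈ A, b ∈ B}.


Work in Z/11Z: reduce every sum a + b modulo 11.
Enumerate all 12 pairs:
a = 0: 0+2=2, 0+5=5, 0+10=10
a = 2: 2+2=4, 2+5=7, 2+10=1
a = 3: 3+2=5, 3+5=8, 3+10=2
a = 7: 7+2=9, 7+5=1, 7+10=6
Distinct residues collected: {1, 2, 4, 5, 6, 7, 8, 9, 10}
|A + B| = 9 (out of 11 total residues).

A + B = {1, 2, 4, 5, 6, 7, 8, 9, 10}


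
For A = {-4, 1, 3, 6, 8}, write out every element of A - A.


A - A = {a - a' : a, a' ∈ A}.
Compute a - a' for each ordered pair (a, a'):
a = -4: -4--4=0, -4-1=-5, -4-3=-7, -4-6=-10, -4-8=-12
a = 1: 1--4=5, 1-1=0, 1-3=-2, 1-6=-5, 1-8=-7
a = 3: 3--4=7, 3-1=2, 3-3=0, 3-6=-3, 3-8=-5
a = 6: 6--4=10, 6-1=5, 6-3=3, 6-6=0, 6-8=-2
a = 8: 8--4=12, 8-1=7, 8-3=5, 8-6=2, 8-8=0
Collecting distinct values (and noting 0 appears from a-a):
A - A = {-12, -10, -7, -5, -3, -2, 0, 2, 3, 5, 7, 10, 12}
|A - A| = 13

A - A = {-12, -10, -7, -5, -3, -2, 0, 2, 3, 5, 7, 10, 12}


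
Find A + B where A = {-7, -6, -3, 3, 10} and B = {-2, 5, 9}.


A + B = {a + b : a ∈ A, b ∈ B}.
Enumerate all |A|·|B| = 5·3 = 15 pairs (a, b) and collect distinct sums.
a = -7: -7+-2=-9, -7+5=-2, -7+9=2
a = -6: -6+-2=-8, -6+5=-1, -6+9=3
a = -3: -3+-2=-5, -3+5=2, -3+9=6
a = 3: 3+-2=1, 3+5=8, 3+9=12
a = 10: 10+-2=8, 10+5=15, 10+9=19
Collecting distinct sums: A + B = {-9, -8, -5, -2, -1, 1, 2, 3, 6, 8, 12, 15, 19}
|A + B| = 13

A + B = {-9, -8, -5, -2, -1, 1, 2, 3, 6, 8, 12, 15, 19}


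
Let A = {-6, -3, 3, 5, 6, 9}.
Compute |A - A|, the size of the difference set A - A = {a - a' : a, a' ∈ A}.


A - A = {a - a' : a, a' ∈ A}; |A| = 6.
Bounds: 2|A|-1 ≤ |A - A| ≤ |A|² - |A| + 1, i.e. 11 ≤ |A - A| ≤ 31.
Note: 0 ∈ A - A always (from a - a). The set is symmetric: if d ∈ A - A then -d ∈ A - A.
Enumerate nonzero differences d = a - a' with a > a' (then include -d):
Positive differences: {1, 2, 3, 4, 6, 8, 9, 11, 12, 15}
Full difference set: {0} ∪ (positive diffs) ∪ (negative diffs).
|A - A| = 1 + 2·10 = 21 (matches direct enumeration: 21).

|A - A| = 21


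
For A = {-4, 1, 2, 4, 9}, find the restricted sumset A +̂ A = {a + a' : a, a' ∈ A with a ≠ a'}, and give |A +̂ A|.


Restricted sumset: A +̂ A = {a + a' : a ∈ A, a' ∈ A, a ≠ a'}.
Equivalently, take A + A and drop any sum 2a that is achievable ONLY as a + a for a ∈ A (i.e. sums representable only with equal summands).
Enumerate pairs (a, a') with a < a' (symmetric, so each unordered pair gives one sum; this covers all a ≠ a'):
  -4 + 1 = -3
  -4 + 2 = -2
  -4 + 4 = 0
  -4 + 9 = 5
  1 + 2 = 3
  1 + 4 = 5
  1 + 9 = 10
  2 + 4 = 6
  2 + 9 = 11
  4 + 9 = 13
Collected distinct sums: {-3, -2, 0, 3, 5, 6, 10, 11, 13}
|A +̂ A| = 9
(Reference bound: |A +̂ A| ≥ 2|A| - 3 for |A| ≥ 2, with |A| = 5 giving ≥ 7.)

|A +̂ A| = 9


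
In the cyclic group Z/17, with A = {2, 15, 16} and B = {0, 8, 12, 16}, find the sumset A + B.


Work in Z/17Z: reduce every sum a + b modulo 17.
Enumerate all 12 pairs:
a = 2: 2+0=2, 2+8=10, 2+12=14, 2+16=1
a = 15: 15+0=15, 15+8=6, 15+12=10, 15+16=14
a = 16: 16+0=16, 16+8=7, 16+12=11, 16+16=15
Distinct residues collected: {1, 2, 6, 7, 10, 11, 14, 15, 16}
|A + B| = 9 (out of 17 total residues).

A + B = {1, 2, 6, 7, 10, 11, 14, 15, 16}


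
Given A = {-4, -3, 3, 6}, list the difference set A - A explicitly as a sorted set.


A - A = {a - a' : a, a' ∈ A}.
Compute a - a' for each ordered pair (a, a'):
a = -4: -4--4=0, -4--3=-1, -4-3=-7, -4-6=-10
a = -3: -3--4=1, -3--3=0, -3-3=-6, -3-6=-9
a = 3: 3--4=7, 3--3=6, 3-3=0, 3-6=-3
a = 6: 6--4=10, 6--3=9, 6-3=3, 6-6=0
Collecting distinct values (and noting 0 appears from a-a):
A - A = {-10, -9, -7, -6, -3, -1, 0, 1, 3, 6, 7, 9, 10}
|A - A| = 13

A - A = {-10, -9, -7, -6, -3, -1, 0, 1, 3, 6, 7, 9, 10}


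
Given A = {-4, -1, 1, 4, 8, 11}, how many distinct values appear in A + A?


A + A = {a + a' : a, a' ∈ A}; |A| = 6.
General bounds: 2|A| - 1 ≤ |A + A| ≤ |A|(|A|+1)/2, i.e. 11 ≤ |A + A| ≤ 21.
Lower bound 2|A|-1 is attained iff A is an arithmetic progression.
Enumerate sums a + a' for a ≤ a' (symmetric, so this suffices):
a = -4: -4+-4=-8, -4+-1=-5, -4+1=-3, -4+4=0, -4+8=4, -4+11=7
a = -1: -1+-1=-2, -1+1=0, -1+4=3, -1+8=7, -1+11=10
a = 1: 1+1=2, 1+4=5, 1+8=9, 1+11=12
a = 4: 4+4=8, 4+8=12, 4+11=15
a = 8: 8+8=16, 8+11=19
a = 11: 11+11=22
Distinct sums: {-8, -5, -3, -2, 0, 2, 3, 4, 5, 7, 8, 9, 10, 12, 15, 16, 19, 22}
|A + A| = 18

|A + A| = 18


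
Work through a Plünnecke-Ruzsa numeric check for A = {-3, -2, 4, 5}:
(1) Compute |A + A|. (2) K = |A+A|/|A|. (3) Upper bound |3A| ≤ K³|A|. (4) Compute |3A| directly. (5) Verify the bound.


|A| = 4.
Step 1: Compute A + A by enumerating all 16 pairs.
A + A = {-6, -5, -4, 1, 2, 3, 8, 9, 10}, so |A + A| = 9.
Step 2: Doubling constant K = |A + A|/|A| = 9/4 = 9/4 ≈ 2.2500.
Step 3: Plünnecke-Ruzsa gives |3A| ≤ K³·|A| = (2.2500)³ · 4 ≈ 45.5625.
Step 4: Compute 3A = A + A + A directly by enumerating all triples (a,b,c) ∈ A³; |3A| = 16.
Step 5: Check 16 ≤ 45.5625? Yes ✓.

K = 9/4, Plünnecke-Ruzsa bound K³|A| ≈ 45.5625, |3A| = 16, inequality holds.


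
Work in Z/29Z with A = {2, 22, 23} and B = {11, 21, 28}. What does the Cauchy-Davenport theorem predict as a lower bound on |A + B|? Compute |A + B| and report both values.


Cauchy-Davenport: |A + B| ≥ min(p, |A| + |B| - 1) for A, B nonempty in Z/pZ.
|A| = 3, |B| = 3, p = 29.
CD lower bound = min(29, 3 + 3 - 1) = min(29, 5) = 5.
Compute A + B mod 29 directly:
a = 2: 2+11=13, 2+21=23, 2+28=1
a = 22: 22+11=4, 22+21=14, 22+28=21
a = 23: 23+11=5, 23+21=15, 23+28=22
A + B = {1, 4, 5, 13, 14, 15, 21, 22, 23}, so |A + B| = 9.
Verify: 9 ≥ 5? Yes ✓.

CD lower bound = 5, actual |A + B| = 9.


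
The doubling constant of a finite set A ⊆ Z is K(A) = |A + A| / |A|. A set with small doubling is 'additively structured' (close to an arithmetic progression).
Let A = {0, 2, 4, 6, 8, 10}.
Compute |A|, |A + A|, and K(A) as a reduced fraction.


|A| = 6.
Compute A + A by enumerating all 36 pairs.
A + A = {0, 2, 4, 6, 8, 10, 12, 14, 16, 18, 20}, so |A + A| = 11.
K = |A + A| / |A| = 11/6 (already in lowest terms) ≈ 1.8333.
Reference: AP of size 6 gives K = 11/6 ≈ 1.8333; a fully generic set of size 6 gives K ≈ 3.5000.

|A| = 6, |A + A| = 11, K = 11/6.


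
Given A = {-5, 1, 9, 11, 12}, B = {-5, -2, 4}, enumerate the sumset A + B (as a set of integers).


A + B = {a + b : a ∈ A, b ∈ B}.
Enumerate all |A|·|B| = 5·3 = 15 pairs (a, b) and collect distinct sums.
a = -5: -5+-5=-10, -5+-2=-7, -5+4=-1
a = 1: 1+-5=-4, 1+-2=-1, 1+4=5
a = 9: 9+-5=4, 9+-2=7, 9+4=13
a = 11: 11+-5=6, 11+-2=9, 11+4=15
a = 12: 12+-5=7, 12+-2=10, 12+4=16
Collecting distinct sums: A + B = {-10, -7, -4, -1, 4, 5, 6, 7, 9, 10, 13, 15, 16}
|A + B| = 13

A + B = {-10, -7, -4, -1, 4, 5, 6, 7, 9, 10, 13, 15, 16}


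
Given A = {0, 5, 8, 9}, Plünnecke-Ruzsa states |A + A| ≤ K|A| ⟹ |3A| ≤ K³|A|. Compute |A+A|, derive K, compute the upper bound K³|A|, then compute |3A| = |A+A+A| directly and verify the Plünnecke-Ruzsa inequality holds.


|A| = 4.
Step 1: Compute A + A by enumerating all 16 pairs.
A + A = {0, 5, 8, 9, 10, 13, 14, 16, 17, 18}, so |A + A| = 10.
Step 2: Doubling constant K = |A + A|/|A| = 10/4 = 10/4 ≈ 2.5000.
Step 3: Plünnecke-Ruzsa gives |3A| ≤ K³·|A| = (2.5000)³ · 4 ≈ 62.5000.
Step 4: Compute 3A = A + A + A directly by enumerating all triples (a,b,c) ∈ A³; |3A| = 19.
Step 5: Check 19 ≤ 62.5000? Yes ✓.

K = 10/4, Plünnecke-Ruzsa bound K³|A| ≈ 62.5000, |3A| = 19, inequality holds.


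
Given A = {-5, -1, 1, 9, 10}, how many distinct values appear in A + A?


A + A = {a + a' : a, a' ∈ A}; |A| = 5.
General bounds: 2|A| - 1 ≤ |A + A| ≤ |A|(|A|+1)/2, i.e. 9 ≤ |A + A| ≤ 15.
Lower bound 2|A|-1 is attained iff A is an arithmetic progression.
Enumerate sums a + a' for a ≤ a' (symmetric, so this suffices):
a = -5: -5+-5=-10, -5+-1=-6, -5+1=-4, -5+9=4, -5+10=5
a = -1: -1+-1=-2, -1+1=0, -1+9=8, -1+10=9
a = 1: 1+1=2, 1+9=10, 1+10=11
a = 9: 9+9=18, 9+10=19
a = 10: 10+10=20
Distinct sums: {-10, -6, -4, -2, 0, 2, 4, 5, 8, 9, 10, 11, 18, 19, 20}
|A + A| = 15

|A + A| = 15


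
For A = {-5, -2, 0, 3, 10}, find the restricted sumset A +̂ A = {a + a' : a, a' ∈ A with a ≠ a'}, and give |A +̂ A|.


Restricted sumset: A +̂ A = {a + a' : a ∈ A, a' ∈ A, a ≠ a'}.
Equivalently, take A + A and drop any sum 2a that is achievable ONLY as a + a for a ∈ A (i.e. sums representable only with equal summands).
Enumerate pairs (a, a') with a < a' (symmetric, so each unordered pair gives one sum; this covers all a ≠ a'):
  -5 + -2 = -7
  -5 + 0 = -5
  -5 + 3 = -2
  -5 + 10 = 5
  -2 + 0 = -2
  -2 + 3 = 1
  -2 + 10 = 8
  0 + 3 = 3
  0 + 10 = 10
  3 + 10 = 13
Collected distinct sums: {-7, -5, -2, 1, 3, 5, 8, 10, 13}
|A +̂ A| = 9
(Reference bound: |A +̂ A| ≥ 2|A| - 3 for |A| ≥ 2, with |A| = 5 giving ≥ 7.)

|A +̂ A| = 9


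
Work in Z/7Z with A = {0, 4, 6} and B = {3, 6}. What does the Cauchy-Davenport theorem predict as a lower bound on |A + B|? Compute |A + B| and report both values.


Cauchy-Davenport: |A + B| ≥ min(p, |A| + |B| - 1) for A, B nonempty in Z/pZ.
|A| = 3, |B| = 2, p = 7.
CD lower bound = min(7, 3 + 2 - 1) = min(7, 4) = 4.
Compute A + B mod 7 directly:
a = 0: 0+3=3, 0+6=6
a = 4: 4+3=0, 4+6=3
a = 6: 6+3=2, 6+6=5
A + B = {0, 2, 3, 5, 6}, so |A + B| = 5.
Verify: 5 ≥ 4? Yes ✓.

CD lower bound = 4, actual |A + B| = 5.


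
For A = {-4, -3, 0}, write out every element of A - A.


A - A = {a - a' : a, a' ∈ A}.
Compute a - a' for each ordered pair (a, a'):
a = -4: -4--4=0, -4--3=-1, -4-0=-4
a = -3: -3--4=1, -3--3=0, -3-0=-3
a = 0: 0--4=4, 0--3=3, 0-0=0
Collecting distinct values (and noting 0 appears from a-a):
A - A = {-4, -3, -1, 0, 1, 3, 4}
|A - A| = 7

A - A = {-4, -3, -1, 0, 1, 3, 4}


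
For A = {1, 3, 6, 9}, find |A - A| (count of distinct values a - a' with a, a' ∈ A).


A - A = {a - a' : a, a' ∈ A}; |A| = 4.
Bounds: 2|A|-1 ≤ |A - A| ≤ |A|² - |A| + 1, i.e. 7 ≤ |A - A| ≤ 13.
Note: 0 ∈ A - A always (from a - a). The set is symmetric: if d ∈ A - A then -d ∈ A - A.
Enumerate nonzero differences d = a - a' with a > a' (then include -d):
Positive differences: {2, 3, 5, 6, 8}
Full difference set: {0} ∪ (positive diffs) ∪ (negative diffs).
|A - A| = 1 + 2·5 = 11 (matches direct enumeration: 11).

|A - A| = 11


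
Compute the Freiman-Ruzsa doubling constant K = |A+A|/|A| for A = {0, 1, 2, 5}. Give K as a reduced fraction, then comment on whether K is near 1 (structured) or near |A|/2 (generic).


|A| = 4.
Compute A + A by enumerating all 16 pairs.
A + A = {0, 1, 2, 3, 4, 5, 6, 7, 10}, so |A + A| = 9.
K = |A + A| / |A| = 9/4 (already in lowest terms) ≈ 2.2500.
Reference: AP of size 4 gives K = 7/4 ≈ 1.7500; a fully generic set of size 4 gives K ≈ 2.5000.

|A| = 4, |A + A| = 9, K = 9/4.


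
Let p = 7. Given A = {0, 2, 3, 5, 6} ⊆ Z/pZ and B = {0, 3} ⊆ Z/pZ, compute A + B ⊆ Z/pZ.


Work in Z/7Z: reduce every sum a + b modulo 7.
Enumerate all 10 pairs:
a = 0: 0+0=0, 0+3=3
a = 2: 2+0=2, 2+3=5
a = 3: 3+0=3, 3+3=6
a = 5: 5+0=5, 5+3=1
a = 6: 6+0=6, 6+3=2
Distinct residues collected: {0, 1, 2, 3, 5, 6}
|A + B| = 6 (out of 7 total residues).

A + B = {0, 1, 2, 3, 5, 6}


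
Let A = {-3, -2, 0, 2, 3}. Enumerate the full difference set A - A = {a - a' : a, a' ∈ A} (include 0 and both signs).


A - A = {a - a' : a, a' ∈ A}.
Compute a - a' for each ordered pair (a, a'):
a = -3: -3--3=0, -3--2=-1, -3-0=-3, -3-2=-5, -3-3=-6
a = -2: -2--3=1, -2--2=0, -2-0=-2, -2-2=-4, -2-3=-5
a = 0: 0--3=3, 0--2=2, 0-0=0, 0-2=-2, 0-3=-3
a = 2: 2--3=5, 2--2=4, 2-0=2, 2-2=0, 2-3=-1
a = 3: 3--3=6, 3--2=5, 3-0=3, 3-2=1, 3-3=0
Collecting distinct values (and noting 0 appears from a-a):
A - A = {-6, -5, -4, -3, -2, -1, 0, 1, 2, 3, 4, 5, 6}
|A - A| = 13

A - A = {-6, -5, -4, -3, -2, -1, 0, 1, 2, 3, 4, 5, 6}


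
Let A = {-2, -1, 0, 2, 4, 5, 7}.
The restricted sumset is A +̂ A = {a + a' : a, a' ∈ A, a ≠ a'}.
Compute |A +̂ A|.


Restricted sumset: A +̂ A = {a + a' : a ∈ A, a' ∈ A, a ≠ a'}.
Equivalently, take A + A and drop any sum 2a that is achievable ONLY as a + a for a ∈ A (i.e. sums representable only with equal summands).
Enumerate pairs (a, a') with a < a' (symmetric, so each unordered pair gives one sum; this covers all a ≠ a'):
  -2 + -1 = -3
  -2 + 0 = -2
  -2 + 2 = 0
  -2 + 4 = 2
  -2 + 5 = 3
  -2 + 7 = 5
  -1 + 0 = -1
  -1 + 2 = 1
  -1 + 4 = 3
  -1 + 5 = 4
  -1 + 7 = 6
  0 + 2 = 2
  0 + 4 = 4
  0 + 5 = 5
  0 + 7 = 7
  2 + 4 = 6
  2 + 5 = 7
  2 + 7 = 9
  4 + 5 = 9
  4 + 7 = 11
  5 + 7 = 12
Collected distinct sums: {-3, -2, -1, 0, 1, 2, 3, 4, 5, 6, 7, 9, 11, 12}
|A +̂ A| = 14
(Reference bound: |A +̂ A| ≥ 2|A| - 3 for |A| ≥ 2, with |A| = 7 giving ≥ 11.)

|A +̂ A| = 14


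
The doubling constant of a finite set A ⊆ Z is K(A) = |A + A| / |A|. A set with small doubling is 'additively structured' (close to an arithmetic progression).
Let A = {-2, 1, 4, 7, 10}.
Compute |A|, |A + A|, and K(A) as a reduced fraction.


|A| = 5.
Compute A + A by enumerating all 25 pairs.
A + A = {-4, -1, 2, 5, 8, 11, 14, 17, 20}, so |A + A| = 9.
K = |A + A| / |A| = 9/5 (already in lowest terms) ≈ 1.8000.
Reference: AP of size 5 gives K = 9/5 ≈ 1.8000; a fully generic set of size 5 gives K ≈ 3.0000.

|A| = 5, |A + A| = 9, K = 9/5.


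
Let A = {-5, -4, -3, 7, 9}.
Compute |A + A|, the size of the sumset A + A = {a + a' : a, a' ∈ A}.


A + A = {a + a' : a, a' ∈ A}; |A| = 5.
General bounds: 2|A| - 1 ≤ |A + A| ≤ |A|(|A|+1)/2, i.e. 9 ≤ |A + A| ≤ 15.
Lower bound 2|A|-1 is attained iff A is an arithmetic progression.
Enumerate sums a + a' for a ≤ a' (symmetric, so this suffices):
a = -5: -5+-5=-10, -5+-4=-9, -5+-3=-8, -5+7=2, -5+9=4
a = -4: -4+-4=-8, -4+-3=-7, -4+7=3, -4+9=5
a = -3: -3+-3=-6, -3+7=4, -3+9=6
a = 7: 7+7=14, 7+9=16
a = 9: 9+9=18
Distinct sums: {-10, -9, -8, -7, -6, 2, 3, 4, 5, 6, 14, 16, 18}
|A + A| = 13

|A + A| = 13


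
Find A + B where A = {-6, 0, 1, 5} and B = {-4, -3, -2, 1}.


A + B = {a + b : a ∈ A, b ∈ B}.
Enumerate all |A|·|B| = 4·4 = 16 pairs (a, b) and collect distinct sums.
a = -6: -6+-4=-10, -6+-3=-9, -6+-2=-8, -6+1=-5
a = 0: 0+-4=-4, 0+-3=-3, 0+-2=-2, 0+1=1
a = 1: 1+-4=-3, 1+-3=-2, 1+-2=-1, 1+1=2
a = 5: 5+-4=1, 5+-3=2, 5+-2=3, 5+1=6
Collecting distinct sums: A + B = {-10, -9, -8, -5, -4, -3, -2, -1, 1, 2, 3, 6}
|A + B| = 12

A + B = {-10, -9, -8, -5, -4, -3, -2, -1, 1, 2, 3, 6}


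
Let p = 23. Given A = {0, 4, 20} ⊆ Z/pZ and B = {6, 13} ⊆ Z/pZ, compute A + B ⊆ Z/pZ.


Work in Z/23Z: reduce every sum a + b modulo 23.
Enumerate all 6 pairs:
a = 0: 0+6=6, 0+13=13
a = 4: 4+6=10, 4+13=17
a = 20: 20+6=3, 20+13=10
Distinct residues collected: {3, 6, 10, 13, 17}
|A + B| = 5 (out of 23 total residues).

A + B = {3, 6, 10, 13, 17}


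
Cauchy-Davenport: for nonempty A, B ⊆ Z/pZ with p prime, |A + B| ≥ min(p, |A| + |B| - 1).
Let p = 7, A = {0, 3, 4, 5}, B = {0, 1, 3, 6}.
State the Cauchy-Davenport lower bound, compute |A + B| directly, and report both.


Cauchy-Davenport: |A + B| ≥ min(p, |A| + |B| - 1) for A, B nonempty in Z/pZ.
|A| = 4, |B| = 4, p = 7.
CD lower bound = min(7, 4 + 4 - 1) = min(7, 7) = 7.
Compute A + B mod 7 directly:
a = 0: 0+0=0, 0+1=1, 0+3=3, 0+6=6
a = 3: 3+0=3, 3+1=4, 3+3=6, 3+6=2
a = 4: 4+0=4, 4+1=5, 4+3=0, 4+6=3
a = 5: 5+0=5, 5+1=6, 5+3=1, 5+6=4
A + B = {0, 1, 2, 3, 4, 5, 6}, so |A + B| = 7.
Verify: 7 ≥ 7? Yes ✓.

CD lower bound = 7, actual |A + B| = 7.


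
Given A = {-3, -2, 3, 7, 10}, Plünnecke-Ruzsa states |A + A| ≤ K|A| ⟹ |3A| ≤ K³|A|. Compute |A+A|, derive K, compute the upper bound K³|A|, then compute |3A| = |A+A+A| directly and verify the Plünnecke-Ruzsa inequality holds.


|A| = 5.
Step 1: Compute A + A by enumerating all 25 pairs.
A + A = {-6, -5, -4, 0, 1, 4, 5, 6, 7, 8, 10, 13, 14, 17, 20}, so |A + A| = 15.
Step 2: Doubling constant K = |A + A|/|A| = 15/5 = 15/5 ≈ 3.0000.
Step 3: Plünnecke-Ruzsa gives |3A| ≤ K³·|A| = (3.0000)³ · 5 ≈ 135.0000.
Step 4: Compute 3A = A + A + A directly by enumerating all triples (a,b,c) ∈ A³; |3A| = 31.
Step 5: Check 31 ≤ 135.0000? Yes ✓.

K = 15/5, Plünnecke-Ruzsa bound K³|A| ≈ 135.0000, |3A| = 31, inequality holds.


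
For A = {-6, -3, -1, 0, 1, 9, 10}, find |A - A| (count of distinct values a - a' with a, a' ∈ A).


A - A = {a - a' : a, a' ∈ A}; |A| = 7.
Bounds: 2|A|-1 ≤ |A - A| ≤ |A|² - |A| + 1, i.e. 13 ≤ |A - A| ≤ 43.
Note: 0 ∈ A - A always (from a - a). The set is symmetric: if d ∈ A - A then -d ∈ A - A.
Enumerate nonzero differences d = a - a' with a > a' (then include -d):
Positive differences: {1, 2, 3, 4, 5, 6, 7, 8, 9, 10, 11, 12, 13, 15, 16}
Full difference set: {0} ∪ (positive diffs) ∪ (negative diffs).
|A - A| = 1 + 2·15 = 31 (matches direct enumeration: 31).

|A - A| = 31


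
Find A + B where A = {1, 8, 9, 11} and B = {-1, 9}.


A + B = {a + b : a ∈ A, b ∈ B}.
Enumerate all |A|·|B| = 4·2 = 8 pairs (a, b) and collect distinct sums.
a = 1: 1+-1=0, 1+9=10
a = 8: 8+-1=7, 8+9=17
a = 9: 9+-1=8, 9+9=18
a = 11: 11+-1=10, 11+9=20
Collecting distinct sums: A + B = {0, 7, 8, 10, 17, 18, 20}
|A + B| = 7

A + B = {0, 7, 8, 10, 17, 18, 20}


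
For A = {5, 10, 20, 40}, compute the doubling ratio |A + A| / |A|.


|A| = 4.
Compute A + A by enumerating all 16 pairs.
A + A = {10, 15, 20, 25, 30, 40, 45, 50, 60, 80}, so |A + A| = 10.
K = |A + A| / |A| = 10/4 = 5/2 ≈ 2.5000.
Reference: AP of size 4 gives K = 7/4 ≈ 1.7500; a fully generic set of size 4 gives K ≈ 2.5000.

|A| = 4, |A + A| = 10, K = 10/4 = 5/2.


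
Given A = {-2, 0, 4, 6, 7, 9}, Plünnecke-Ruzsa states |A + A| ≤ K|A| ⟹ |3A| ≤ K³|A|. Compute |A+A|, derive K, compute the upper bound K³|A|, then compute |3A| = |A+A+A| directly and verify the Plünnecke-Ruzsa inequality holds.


|A| = 6.
Step 1: Compute A + A by enumerating all 36 pairs.
A + A = {-4, -2, 0, 2, 4, 5, 6, 7, 8, 9, 10, 11, 12, 13, 14, 15, 16, 18}, so |A + A| = 18.
Step 2: Doubling constant K = |A + A|/|A| = 18/6 = 18/6 ≈ 3.0000.
Step 3: Plünnecke-Ruzsa gives |3A| ≤ K³·|A| = (3.0000)³ · 6 ≈ 162.0000.
Step 4: Compute 3A = A + A + A directly by enumerating all triples (a,b,c) ∈ A³; |3A| = 29.
Step 5: Check 29 ≤ 162.0000? Yes ✓.

K = 18/6, Plünnecke-Ruzsa bound K³|A| ≈ 162.0000, |3A| = 29, inequality holds.


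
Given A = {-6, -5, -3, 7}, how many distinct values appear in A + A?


A + A = {a + a' : a, a' ∈ A}; |A| = 4.
General bounds: 2|A| - 1 ≤ |A + A| ≤ |A|(|A|+1)/2, i.e. 7 ≤ |A + A| ≤ 10.
Lower bound 2|A|-1 is attained iff A is an arithmetic progression.
Enumerate sums a + a' for a ≤ a' (symmetric, so this suffices):
a = -6: -6+-6=-12, -6+-5=-11, -6+-3=-9, -6+7=1
a = -5: -5+-5=-10, -5+-3=-8, -5+7=2
a = -3: -3+-3=-6, -3+7=4
a = 7: 7+7=14
Distinct sums: {-12, -11, -10, -9, -8, -6, 1, 2, 4, 14}
|A + A| = 10

|A + A| = 10


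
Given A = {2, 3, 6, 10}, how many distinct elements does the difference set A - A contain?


A - A = {a - a' : a, a' ∈ A}; |A| = 4.
Bounds: 2|A|-1 ≤ |A - A| ≤ |A|² - |A| + 1, i.e. 7 ≤ |A - A| ≤ 13.
Note: 0 ∈ A - A always (from a - a). The set is symmetric: if d ∈ A - A then -d ∈ A - A.
Enumerate nonzero differences d = a - a' with a > a' (then include -d):
Positive differences: {1, 3, 4, 7, 8}
Full difference set: {0} ∪ (positive diffs) ∪ (negative diffs).
|A - A| = 1 + 2·5 = 11 (matches direct enumeration: 11).

|A - A| = 11


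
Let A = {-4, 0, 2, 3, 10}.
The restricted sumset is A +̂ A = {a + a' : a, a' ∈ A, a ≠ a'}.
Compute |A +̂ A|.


Restricted sumset: A +̂ A = {a + a' : a ∈ A, a' ∈ A, a ≠ a'}.
Equivalently, take A + A and drop any sum 2a that is achievable ONLY as a + a for a ∈ A (i.e. sums representable only with equal summands).
Enumerate pairs (a, a') with a < a' (symmetric, so each unordered pair gives one sum; this covers all a ≠ a'):
  -4 + 0 = -4
  -4 + 2 = -2
  -4 + 3 = -1
  -4 + 10 = 6
  0 + 2 = 2
  0 + 3 = 3
  0 + 10 = 10
  2 + 3 = 5
  2 + 10 = 12
  3 + 10 = 13
Collected distinct sums: {-4, -2, -1, 2, 3, 5, 6, 10, 12, 13}
|A +̂ A| = 10
(Reference bound: |A +̂ A| ≥ 2|A| - 3 for |A| ≥ 2, with |A| = 5 giving ≥ 7.)

|A +̂ A| = 10


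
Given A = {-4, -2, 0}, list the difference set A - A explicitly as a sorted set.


A - A = {a - a' : a, a' ∈ A}.
Compute a - a' for each ordered pair (a, a'):
a = -4: -4--4=0, -4--2=-2, -4-0=-4
a = -2: -2--4=2, -2--2=0, -2-0=-2
a = 0: 0--4=4, 0--2=2, 0-0=0
Collecting distinct values (and noting 0 appears from a-a):
A - A = {-4, -2, 0, 2, 4}
|A - A| = 5

A - A = {-4, -2, 0, 2, 4}


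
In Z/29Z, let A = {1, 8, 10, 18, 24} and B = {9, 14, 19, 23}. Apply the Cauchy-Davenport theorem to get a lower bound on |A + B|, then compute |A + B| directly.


Cauchy-Davenport: |A + B| ≥ min(p, |A| + |B| - 1) for A, B nonempty in Z/pZ.
|A| = 5, |B| = 4, p = 29.
CD lower bound = min(29, 5 + 4 - 1) = min(29, 8) = 8.
Compute A + B mod 29 directly:
a = 1: 1+9=10, 1+14=15, 1+19=20, 1+23=24
a = 8: 8+9=17, 8+14=22, 8+19=27, 8+23=2
a = 10: 10+9=19, 10+14=24, 10+19=0, 10+23=4
a = 18: 18+9=27, 18+14=3, 18+19=8, 18+23=12
a = 24: 24+9=4, 24+14=9, 24+19=14, 24+23=18
A + B = {0, 2, 3, 4, 8, 9, 10, 12, 14, 15, 17, 18, 19, 20, 22, 24, 27}, so |A + B| = 17.
Verify: 17 ≥ 8? Yes ✓.

CD lower bound = 8, actual |A + B| = 17.


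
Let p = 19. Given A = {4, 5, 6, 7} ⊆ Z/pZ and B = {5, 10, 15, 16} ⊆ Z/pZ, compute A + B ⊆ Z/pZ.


Work in Z/19Z: reduce every sum a + b modulo 19.
Enumerate all 16 pairs:
a = 4: 4+5=9, 4+10=14, 4+15=0, 4+16=1
a = 5: 5+5=10, 5+10=15, 5+15=1, 5+16=2
a = 6: 6+5=11, 6+10=16, 6+15=2, 6+16=3
a = 7: 7+5=12, 7+10=17, 7+15=3, 7+16=4
Distinct residues collected: {0, 1, 2, 3, 4, 9, 10, 11, 12, 14, 15, 16, 17}
|A + B| = 13 (out of 19 total residues).

A + B = {0, 1, 2, 3, 4, 9, 10, 11, 12, 14, 15, 16, 17}


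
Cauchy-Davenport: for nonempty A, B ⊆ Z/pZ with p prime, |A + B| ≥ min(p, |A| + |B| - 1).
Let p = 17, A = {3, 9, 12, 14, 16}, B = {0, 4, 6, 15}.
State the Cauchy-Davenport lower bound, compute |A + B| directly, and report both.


Cauchy-Davenport: |A + B| ≥ min(p, |A| + |B| - 1) for A, B nonempty in Z/pZ.
|A| = 5, |B| = 4, p = 17.
CD lower bound = min(17, 5 + 4 - 1) = min(17, 8) = 8.
Compute A + B mod 17 directly:
a = 3: 3+0=3, 3+4=7, 3+6=9, 3+15=1
a = 9: 9+0=9, 9+4=13, 9+6=15, 9+15=7
a = 12: 12+0=12, 12+4=16, 12+6=1, 12+15=10
a = 14: 14+0=14, 14+4=1, 14+6=3, 14+15=12
a = 16: 16+0=16, 16+4=3, 16+6=5, 16+15=14
A + B = {1, 3, 5, 7, 9, 10, 12, 13, 14, 15, 16}, so |A + B| = 11.
Verify: 11 ≥ 8? Yes ✓.

CD lower bound = 8, actual |A + B| = 11.


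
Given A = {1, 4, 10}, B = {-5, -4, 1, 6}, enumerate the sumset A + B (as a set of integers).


A + B = {a + b : a ∈ A, b ∈ B}.
Enumerate all |A|·|B| = 3·4 = 12 pairs (a, b) and collect distinct sums.
a = 1: 1+-5=-4, 1+-4=-3, 1+1=2, 1+6=7
a = 4: 4+-5=-1, 4+-4=0, 4+1=5, 4+6=10
a = 10: 10+-5=5, 10+-4=6, 10+1=11, 10+6=16
Collecting distinct sums: A + B = {-4, -3, -1, 0, 2, 5, 6, 7, 10, 11, 16}
|A + B| = 11

A + B = {-4, -3, -1, 0, 2, 5, 6, 7, 10, 11, 16}


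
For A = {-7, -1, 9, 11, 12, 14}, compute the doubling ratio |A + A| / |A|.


|A| = 6.
Compute A + A by enumerating all 36 pairs.
A + A = {-14, -8, -2, 2, 4, 5, 7, 8, 10, 11, 13, 18, 20, 21, 22, 23, 24, 25, 26, 28}, so |A + A| = 20.
K = |A + A| / |A| = 20/6 = 10/3 ≈ 3.3333.
Reference: AP of size 6 gives K = 11/6 ≈ 1.8333; a fully generic set of size 6 gives K ≈ 3.5000.

|A| = 6, |A + A| = 20, K = 20/6 = 10/3.


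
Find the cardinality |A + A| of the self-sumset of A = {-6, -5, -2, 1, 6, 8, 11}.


A + A = {a + a' : a, a' ∈ A}; |A| = 7.
General bounds: 2|A| - 1 ≤ |A + A| ≤ |A|(|A|+1)/2, i.e. 13 ≤ |A + A| ≤ 28.
Lower bound 2|A|-1 is attained iff A is an arithmetic progression.
Enumerate sums a + a' for a ≤ a' (symmetric, so this suffices):
a = -6: -6+-6=-12, -6+-5=-11, -6+-2=-8, -6+1=-5, -6+6=0, -6+8=2, -6+11=5
a = -5: -5+-5=-10, -5+-2=-7, -5+1=-4, -5+6=1, -5+8=3, -5+11=6
a = -2: -2+-2=-4, -2+1=-1, -2+6=4, -2+8=6, -2+11=9
a = 1: 1+1=2, 1+6=7, 1+8=9, 1+11=12
a = 6: 6+6=12, 6+8=14, 6+11=17
a = 8: 8+8=16, 8+11=19
a = 11: 11+11=22
Distinct sums: {-12, -11, -10, -8, -7, -5, -4, -1, 0, 1, 2, 3, 4, 5, 6, 7, 9, 12, 14, 16, 17, 19, 22}
|A + A| = 23

|A + A| = 23


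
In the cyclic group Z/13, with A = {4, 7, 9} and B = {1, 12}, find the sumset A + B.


Work in Z/13Z: reduce every sum a + b modulo 13.
Enumerate all 6 pairs:
a = 4: 4+1=5, 4+12=3
a = 7: 7+1=8, 7+12=6
a = 9: 9+1=10, 9+12=8
Distinct residues collected: {3, 5, 6, 8, 10}
|A + B| = 5 (out of 13 total residues).

A + B = {3, 5, 6, 8, 10}


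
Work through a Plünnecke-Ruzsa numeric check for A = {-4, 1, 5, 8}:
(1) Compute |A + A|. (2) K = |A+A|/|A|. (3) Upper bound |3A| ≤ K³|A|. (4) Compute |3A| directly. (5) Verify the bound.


|A| = 4.
Step 1: Compute A + A by enumerating all 16 pairs.
A + A = {-8, -3, 1, 2, 4, 6, 9, 10, 13, 16}, so |A + A| = 10.
Step 2: Doubling constant K = |A + A|/|A| = 10/4 = 10/4 ≈ 2.5000.
Step 3: Plünnecke-Ruzsa gives |3A| ≤ K³·|A| = (2.5000)³ · 4 ≈ 62.5000.
Step 4: Compute 3A = A + A + A directly by enumerating all triples (a,b,c) ∈ A³; |3A| = 20.
Step 5: Check 20 ≤ 62.5000? Yes ✓.

K = 10/4, Plünnecke-Ruzsa bound K³|A| ≈ 62.5000, |3A| = 20, inequality holds.


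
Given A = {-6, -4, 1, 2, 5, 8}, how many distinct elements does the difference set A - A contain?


A - A = {a - a' : a, a' ∈ A}; |A| = 6.
Bounds: 2|A|-1 ≤ |A - A| ≤ |A|² - |A| + 1, i.e. 11 ≤ |A - A| ≤ 31.
Note: 0 ∈ A - A always (from a - a). The set is symmetric: if d ∈ A - A then -d ∈ A - A.
Enumerate nonzero differences d = a - a' with a > a' (then include -d):
Positive differences: {1, 2, 3, 4, 5, 6, 7, 8, 9, 11, 12, 14}
Full difference set: {0} ∪ (positive diffs) ∪ (negative diffs).
|A - A| = 1 + 2·12 = 25 (matches direct enumeration: 25).

|A - A| = 25


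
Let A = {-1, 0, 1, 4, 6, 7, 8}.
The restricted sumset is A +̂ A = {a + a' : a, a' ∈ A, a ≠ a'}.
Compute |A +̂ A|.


Restricted sumset: A +̂ A = {a + a' : a ∈ A, a' ∈ A, a ≠ a'}.
Equivalently, take A + A and drop any sum 2a that is achievable ONLY as a + a for a ∈ A (i.e. sums representable only with equal summands).
Enumerate pairs (a, a') with a < a' (symmetric, so each unordered pair gives one sum; this covers all a ≠ a'):
  -1 + 0 = -1
  -1 + 1 = 0
  -1 + 4 = 3
  -1 + 6 = 5
  -1 + 7 = 6
  -1 + 8 = 7
  0 + 1 = 1
  0 + 4 = 4
  0 + 6 = 6
  0 + 7 = 7
  0 + 8 = 8
  1 + 4 = 5
  1 + 6 = 7
  1 + 7 = 8
  1 + 8 = 9
  4 + 6 = 10
  4 + 7 = 11
  4 + 8 = 12
  6 + 7 = 13
  6 + 8 = 14
  7 + 8 = 15
Collected distinct sums: {-1, 0, 1, 3, 4, 5, 6, 7, 8, 9, 10, 11, 12, 13, 14, 15}
|A +̂ A| = 16
(Reference bound: |A +̂ A| ≥ 2|A| - 3 for |A| ≥ 2, with |A| = 7 giving ≥ 11.)

|A +̂ A| = 16


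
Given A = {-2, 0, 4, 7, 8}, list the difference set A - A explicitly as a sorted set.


A - A = {a - a' : a, a' ∈ A}.
Compute a - a' for each ordered pair (a, a'):
a = -2: -2--2=0, -2-0=-2, -2-4=-6, -2-7=-9, -2-8=-10
a = 0: 0--2=2, 0-0=0, 0-4=-4, 0-7=-7, 0-8=-8
a = 4: 4--2=6, 4-0=4, 4-4=0, 4-7=-3, 4-8=-4
a = 7: 7--2=9, 7-0=7, 7-4=3, 7-7=0, 7-8=-1
a = 8: 8--2=10, 8-0=8, 8-4=4, 8-7=1, 8-8=0
Collecting distinct values (and noting 0 appears from a-a):
A - A = {-10, -9, -8, -7, -6, -4, -3, -2, -1, 0, 1, 2, 3, 4, 6, 7, 8, 9, 10}
|A - A| = 19

A - A = {-10, -9, -8, -7, -6, -4, -3, -2, -1, 0, 1, 2, 3, 4, 6, 7, 8, 9, 10}


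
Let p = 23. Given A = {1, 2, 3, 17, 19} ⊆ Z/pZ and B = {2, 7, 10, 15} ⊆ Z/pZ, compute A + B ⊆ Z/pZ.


Work in Z/23Z: reduce every sum a + b modulo 23.
Enumerate all 20 pairs:
a = 1: 1+2=3, 1+7=8, 1+10=11, 1+15=16
a = 2: 2+2=4, 2+7=9, 2+10=12, 2+15=17
a = 3: 3+2=5, 3+7=10, 3+10=13, 3+15=18
a = 17: 17+2=19, 17+7=1, 17+10=4, 17+15=9
a = 19: 19+2=21, 19+7=3, 19+10=6, 19+15=11
Distinct residues collected: {1, 3, 4, 5, 6, 8, 9, 10, 11, 12, 13, 16, 17, 18, 19, 21}
|A + B| = 16 (out of 23 total residues).

A + B = {1, 3, 4, 5, 6, 8, 9, 10, 11, 12, 13, 16, 17, 18, 19, 21}


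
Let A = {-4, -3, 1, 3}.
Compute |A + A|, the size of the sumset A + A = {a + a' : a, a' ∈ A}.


A + A = {a + a' : a, a' ∈ A}; |A| = 4.
General bounds: 2|A| - 1 ≤ |A + A| ≤ |A|(|A|+1)/2, i.e. 7 ≤ |A + A| ≤ 10.
Lower bound 2|A|-1 is attained iff A is an arithmetic progression.
Enumerate sums a + a' for a ≤ a' (symmetric, so this suffices):
a = -4: -4+-4=-8, -4+-3=-7, -4+1=-3, -4+3=-1
a = -3: -3+-3=-6, -3+1=-2, -3+3=0
a = 1: 1+1=2, 1+3=4
a = 3: 3+3=6
Distinct sums: {-8, -7, -6, -3, -2, -1, 0, 2, 4, 6}
|A + A| = 10

|A + A| = 10


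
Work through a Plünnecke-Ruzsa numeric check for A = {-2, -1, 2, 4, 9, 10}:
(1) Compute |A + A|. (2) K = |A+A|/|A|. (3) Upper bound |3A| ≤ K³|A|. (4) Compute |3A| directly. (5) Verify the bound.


|A| = 6.
Step 1: Compute A + A by enumerating all 36 pairs.
A + A = {-4, -3, -2, 0, 1, 2, 3, 4, 6, 7, 8, 9, 11, 12, 13, 14, 18, 19, 20}, so |A + A| = 19.
Step 2: Doubling constant K = |A + A|/|A| = 19/6 = 19/6 ≈ 3.1667.
Step 3: Plünnecke-Ruzsa gives |3A| ≤ K³·|A| = (3.1667)³ · 6 ≈ 190.5278.
Step 4: Compute 3A = A + A + A directly by enumerating all triples (a,b,c) ∈ A³; |3A| = 35.
Step 5: Check 35 ≤ 190.5278? Yes ✓.

K = 19/6, Plünnecke-Ruzsa bound K³|A| ≈ 190.5278, |3A| = 35, inequality holds.


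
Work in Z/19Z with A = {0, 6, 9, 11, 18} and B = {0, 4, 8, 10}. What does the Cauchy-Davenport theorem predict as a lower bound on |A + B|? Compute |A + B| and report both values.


Cauchy-Davenport: |A + B| ≥ min(p, |A| + |B| - 1) for A, B nonempty in Z/pZ.
|A| = 5, |B| = 4, p = 19.
CD lower bound = min(19, 5 + 4 - 1) = min(19, 8) = 8.
Compute A + B mod 19 directly:
a = 0: 0+0=0, 0+4=4, 0+8=8, 0+10=10
a = 6: 6+0=6, 6+4=10, 6+8=14, 6+10=16
a = 9: 9+0=9, 9+4=13, 9+8=17, 9+10=0
a = 11: 11+0=11, 11+4=15, 11+8=0, 11+10=2
a = 18: 18+0=18, 18+4=3, 18+8=7, 18+10=9
A + B = {0, 2, 3, 4, 6, 7, 8, 9, 10, 11, 13, 14, 15, 16, 17, 18}, so |A + B| = 16.
Verify: 16 ≥ 8? Yes ✓.

CD lower bound = 8, actual |A + B| = 16.


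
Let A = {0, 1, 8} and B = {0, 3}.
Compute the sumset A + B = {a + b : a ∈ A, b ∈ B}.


A + B = {a + b : a ∈ A, b ∈ B}.
Enumerate all |A|·|B| = 3·2 = 6 pairs (a, b) and collect distinct sums.
a = 0: 0+0=0, 0+3=3
a = 1: 1+0=1, 1+3=4
a = 8: 8+0=8, 8+3=11
Collecting distinct sums: A + B = {0, 1, 3, 4, 8, 11}
|A + B| = 6

A + B = {0, 1, 3, 4, 8, 11}


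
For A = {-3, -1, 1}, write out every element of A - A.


A - A = {a - a' : a, a' ∈ A}.
Compute a - a' for each ordered pair (a, a'):
a = -3: -3--3=0, -3--1=-2, -3-1=-4
a = -1: -1--3=2, -1--1=0, -1-1=-2
a = 1: 1--3=4, 1--1=2, 1-1=0
Collecting distinct values (and noting 0 appears from a-a):
A - A = {-4, -2, 0, 2, 4}
|A - A| = 5

A - A = {-4, -2, 0, 2, 4}


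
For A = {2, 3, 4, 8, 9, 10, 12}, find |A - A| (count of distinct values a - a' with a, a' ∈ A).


A - A = {a - a' : a, a' ∈ A}; |A| = 7.
Bounds: 2|A|-1 ≤ |A - A| ≤ |A|² - |A| + 1, i.e. 13 ≤ |A - A| ≤ 43.
Note: 0 ∈ A - A always (from a - a). The set is symmetric: if d ∈ A - A then -d ∈ A - A.
Enumerate nonzero differences d = a - a' with a > a' (then include -d):
Positive differences: {1, 2, 3, 4, 5, 6, 7, 8, 9, 10}
Full difference set: {0} ∪ (positive diffs) ∪ (negative diffs).
|A - A| = 1 + 2·10 = 21 (matches direct enumeration: 21).

|A - A| = 21


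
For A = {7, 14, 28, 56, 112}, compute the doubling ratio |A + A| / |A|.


|A| = 5.
Compute A + A by enumerating all 25 pairs.
A + A = {14, 21, 28, 35, 42, 56, 63, 70, 84, 112, 119, 126, 140, 168, 224}, so |A + A| = 15.
K = |A + A| / |A| = 15/5 = 3/1 ≈ 3.0000.
Reference: AP of size 5 gives K = 9/5 ≈ 1.8000; a fully generic set of size 5 gives K ≈ 3.0000.

|A| = 5, |A + A| = 15, K = 15/5 = 3/1.


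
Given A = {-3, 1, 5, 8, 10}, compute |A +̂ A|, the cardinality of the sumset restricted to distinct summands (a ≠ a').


Restricted sumset: A +̂ A = {a + a' : a ∈ A, a' ∈ A, a ≠ a'}.
Equivalently, take A + A and drop any sum 2a that is achievable ONLY as a + a for a ∈ A (i.e. sums representable only with equal summands).
Enumerate pairs (a, a') with a < a' (symmetric, so each unordered pair gives one sum; this covers all a ≠ a'):
  -3 + 1 = -2
  -3 + 5 = 2
  -3 + 8 = 5
  -3 + 10 = 7
  1 + 5 = 6
  1 + 8 = 9
  1 + 10 = 11
  5 + 8 = 13
  5 + 10 = 15
  8 + 10 = 18
Collected distinct sums: {-2, 2, 5, 6, 7, 9, 11, 13, 15, 18}
|A +̂ A| = 10
(Reference bound: |A +̂ A| ≥ 2|A| - 3 for |A| ≥ 2, with |A| = 5 giving ≥ 7.)

|A +̂ A| = 10


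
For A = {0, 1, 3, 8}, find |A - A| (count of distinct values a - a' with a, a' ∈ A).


A - A = {a - a' : a, a' ∈ A}; |A| = 4.
Bounds: 2|A|-1 ≤ |A - A| ≤ |A|² - |A| + 1, i.e. 7 ≤ |A - A| ≤ 13.
Note: 0 ∈ A - A always (from a - a). The set is symmetric: if d ∈ A - A then -d ∈ A - A.
Enumerate nonzero differences d = a - a' with a > a' (then include -d):
Positive differences: {1, 2, 3, 5, 7, 8}
Full difference set: {0} ∪ (positive diffs) ∪ (negative diffs).
|A - A| = 1 + 2·6 = 13 (matches direct enumeration: 13).

|A - A| = 13


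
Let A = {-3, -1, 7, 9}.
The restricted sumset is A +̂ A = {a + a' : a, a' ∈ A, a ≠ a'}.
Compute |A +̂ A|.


Restricted sumset: A +̂ A = {a + a' : a ∈ A, a' ∈ A, a ≠ a'}.
Equivalently, take A + A and drop any sum 2a that is achievable ONLY as a + a for a ∈ A (i.e. sums representable only with equal summands).
Enumerate pairs (a, a') with a < a' (symmetric, so each unordered pair gives one sum; this covers all a ≠ a'):
  -3 + -1 = -4
  -3 + 7 = 4
  -3 + 9 = 6
  -1 + 7 = 6
  -1 + 9 = 8
  7 + 9 = 16
Collected distinct sums: {-4, 4, 6, 8, 16}
|A +̂ A| = 5
(Reference bound: |A +̂ A| ≥ 2|A| - 3 for |A| ≥ 2, with |A| = 4 giving ≥ 5.)

|A +̂ A| = 5


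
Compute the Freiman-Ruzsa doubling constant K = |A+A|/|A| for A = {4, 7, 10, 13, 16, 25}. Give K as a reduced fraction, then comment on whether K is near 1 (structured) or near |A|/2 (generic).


|A| = 6.
Compute A + A by enumerating all 36 pairs.
A + A = {8, 11, 14, 17, 20, 23, 26, 29, 32, 35, 38, 41, 50}, so |A + A| = 13.
K = |A + A| / |A| = 13/6 (already in lowest terms) ≈ 2.1667.
Reference: AP of size 6 gives K = 11/6 ≈ 1.8333; a fully generic set of size 6 gives K ≈ 3.5000.

|A| = 6, |A + A| = 13, K = 13/6.


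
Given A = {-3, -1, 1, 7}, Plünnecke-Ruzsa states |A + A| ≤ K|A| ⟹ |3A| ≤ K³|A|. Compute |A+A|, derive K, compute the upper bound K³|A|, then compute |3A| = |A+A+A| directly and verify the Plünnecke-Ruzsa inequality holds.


|A| = 4.
Step 1: Compute A + A by enumerating all 16 pairs.
A + A = {-6, -4, -2, 0, 2, 4, 6, 8, 14}, so |A + A| = 9.
Step 2: Doubling constant K = |A + A|/|A| = 9/4 = 9/4 ≈ 2.2500.
Step 3: Plünnecke-Ruzsa gives |3A| ≤ K³·|A| = (2.2500)³ · 4 ≈ 45.5625.
Step 4: Compute 3A = A + A + A directly by enumerating all triples (a,b,c) ∈ A³; |3A| = 14.
Step 5: Check 14 ≤ 45.5625? Yes ✓.

K = 9/4, Plünnecke-Ruzsa bound K³|A| ≈ 45.5625, |3A| = 14, inequality holds.


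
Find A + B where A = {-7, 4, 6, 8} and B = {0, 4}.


A + B = {a + b : a ∈ A, b ∈ B}.
Enumerate all |A|·|B| = 4·2 = 8 pairs (a, b) and collect distinct sums.
a = -7: -7+0=-7, -7+4=-3
a = 4: 4+0=4, 4+4=8
a = 6: 6+0=6, 6+4=10
a = 8: 8+0=8, 8+4=12
Collecting distinct sums: A + B = {-7, -3, 4, 6, 8, 10, 12}
|A + B| = 7

A + B = {-7, -3, 4, 6, 8, 10, 12}


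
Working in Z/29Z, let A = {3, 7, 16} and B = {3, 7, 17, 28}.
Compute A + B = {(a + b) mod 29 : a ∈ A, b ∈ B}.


Work in Z/29Z: reduce every sum a + b modulo 29.
Enumerate all 12 pairs:
a = 3: 3+3=6, 3+7=10, 3+17=20, 3+28=2
a = 7: 7+3=10, 7+7=14, 7+17=24, 7+28=6
a = 16: 16+3=19, 16+7=23, 16+17=4, 16+28=15
Distinct residues collected: {2, 4, 6, 10, 14, 15, 19, 20, 23, 24}
|A + B| = 10 (out of 29 total residues).

A + B = {2, 4, 6, 10, 14, 15, 19, 20, 23, 24}


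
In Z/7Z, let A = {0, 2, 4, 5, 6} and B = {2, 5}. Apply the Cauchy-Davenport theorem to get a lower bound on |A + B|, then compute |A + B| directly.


Cauchy-Davenport: |A + B| ≥ min(p, |A| + |B| - 1) for A, B nonempty in Z/pZ.
|A| = 5, |B| = 2, p = 7.
CD lower bound = min(7, 5 + 2 - 1) = min(7, 6) = 6.
Compute A + B mod 7 directly:
a = 0: 0+2=2, 0+5=5
a = 2: 2+2=4, 2+5=0
a = 4: 4+2=6, 4+5=2
a = 5: 5+2=0, 5+5=3
a = 6: 6+2=1, 6+5=4
A + B = {0, 1, 2, 3, 4, 5, 6}, so |A + B| = 7.
Verify: 7 ≥ 6? Yes ✓.

CD lower bound = 6, actual |A + B| = 7.


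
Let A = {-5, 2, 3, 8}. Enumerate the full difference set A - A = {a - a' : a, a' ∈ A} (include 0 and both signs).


A - A = {a - a' : a, a' ∈ A}.
Compute a - a' for each ordered pair (a, a'):
a = -5: -5--5=0, -5-2=-7, -5-3=-8, -5-8=-13
a = 2: 2--5=7, 2-2=0, 2-3=-1, 2-8=-6
a = 3: 3--5=8, 3-2=1, 3-3=0, 3-8=-5
a = 8: 8--5=13, 8-2=6, 8-3=5, 8-8=0
Collecting distinct values (and noting 0 appears from a-a):
A - A = {-13, -8, -7, -6, -5, -1, 0, 1, 5, 6, 7, 8, 13}
|A - A| = 13

A - A = {-13, -8, -7, -6, -5, -1, 0, 1, 5, 6, 7, 8, 13}
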